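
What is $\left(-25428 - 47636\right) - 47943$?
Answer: $-121007$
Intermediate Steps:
$\left(-25428 - 47636\right) - 47943 = -73064 - 47943 = -121007$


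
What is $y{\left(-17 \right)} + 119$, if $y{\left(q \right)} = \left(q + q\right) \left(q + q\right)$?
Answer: $1275$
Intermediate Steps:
$y{\left(q \right)} = 4 q^{2}$ ($y{\left(q \right)} = 2 q 2 q = 4 q^{2}$)
$y{\left(-17 \right)} + 119 = 4 \left(-17\right)^{2} + 119 = 4 \cdot 289 + 119 = 1156 + 119 = 1275$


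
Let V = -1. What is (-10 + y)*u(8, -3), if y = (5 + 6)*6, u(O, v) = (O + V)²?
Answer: 2744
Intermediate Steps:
u(O, v) = (-1 + O)² (u(O, v) = (O - 1)² = (-1 + O)²)
y = 66 (y = 11*6 = 66)
(-10 + y)*u(8, -3) = (-10 + 66)*(-1 + 8)² = 56*7² = 56*49 = 2744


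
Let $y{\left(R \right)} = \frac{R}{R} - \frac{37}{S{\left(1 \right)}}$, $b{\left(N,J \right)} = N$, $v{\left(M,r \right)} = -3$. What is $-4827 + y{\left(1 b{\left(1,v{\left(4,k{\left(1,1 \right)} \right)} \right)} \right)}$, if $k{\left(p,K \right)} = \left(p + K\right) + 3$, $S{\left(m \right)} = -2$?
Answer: $- \frac{9615}{2} \approx -4807.5$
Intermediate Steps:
$k{\left(p,K \right)} = 3 + K + p$ ($k{\left(p,K \right)} = \left(K + p\right) + 3 = 3 + K + p$)
$y{\left(R \right)} = \frac{39}{2}$ ($y{\left(R \right)} = \frac{R}{R} - \frac{37}{-2} = 1 - - \frac{37}{2} = 1 + \frac{37}{2} = \frac{39}{2}$)
$-4827 + y{\left(1 b{\left(1,v{\left(4,k{\left(1,1 \right)} \right)} \right)} \right)} = -4827 + \frac{39}{2} = - \frac{9615}{2}$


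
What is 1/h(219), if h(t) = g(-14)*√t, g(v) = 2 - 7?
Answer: -√219/1095 ≈ -0.013515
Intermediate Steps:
g(v) = -5
h(t) = -5*√t
1/h(219) = 1/(-5*√219) = -√219/1095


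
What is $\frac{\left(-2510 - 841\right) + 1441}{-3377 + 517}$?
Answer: $\frac{191}{286} \approx 0.66783$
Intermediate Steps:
$\frac{\left(-2510 - 841\right) + 1441}{-3377 + 517} = \frac{-3351 + 1441}{-2860} = \left(-1910\right) \left(- \frac{1}{2860}\right) = \frac{191}{286}$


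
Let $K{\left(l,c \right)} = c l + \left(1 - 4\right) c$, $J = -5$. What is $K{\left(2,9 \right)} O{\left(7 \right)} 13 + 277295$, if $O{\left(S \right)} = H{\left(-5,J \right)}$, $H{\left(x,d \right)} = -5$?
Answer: $277880$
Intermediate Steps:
$O{\left(S \right)} = -5$
$K{\left(l,c \right)} = - 3 c + c l$ ($K{\left(l,c \right)} = c l - 3 c = - 3 c + c l$)
$K{\left(2,9 \right)} O{\left(7 \right)} 13 + 277295 = 9 \left(-3 + 2\right) \left(-5\right) 13 + 277295 = 9 \left(-1\right) \left(-5\right) 13 + 277295 = \left(-9\right) \left(-5\right) 13 + 277295 = 45 \cdot 13 + 277295 = 585 + 277295 = 277880$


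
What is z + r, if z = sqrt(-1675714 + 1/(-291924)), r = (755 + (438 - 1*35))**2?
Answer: 1340964 + 89*I*sqrt(55643504797)/16218 ≈ 1.341e+6 + 1294.5*I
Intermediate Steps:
r = 1340964 (r = (755 + (438 - 35))**2 = (755 + 403)**2 = 1158**2 = 1340964)
z = 89*I*sqrt(55643504797)/16218 (z = sqrt(-1675714 - 1/291924) = sqrt(-489181133737/291924) = 89*I*sqrt(55643504797)/16218 ≈ 1294.5*I)
z + r = 89*I*sqrt(55643504797)/16218 + 1340964 = 1340964 + 89*I*sqrt(55643504797)/16218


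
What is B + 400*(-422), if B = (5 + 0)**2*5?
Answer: -168675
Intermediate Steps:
B = 125 (B = 5**2*5 = 25*5 = 125)
B + 400*(-422) = 125 + 400*(-422) = 125 - 168800 = -168675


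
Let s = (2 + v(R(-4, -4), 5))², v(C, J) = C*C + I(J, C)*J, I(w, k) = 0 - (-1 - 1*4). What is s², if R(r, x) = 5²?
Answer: 180713410816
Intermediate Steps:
I(w, k) = 5 (I(w, k) = 0 - (-1 - 4) = 0 - 1*(-5) = 0 + 5 = 5)
R(r, x) = 25
v(C, J) = C² + 5*J (v(C, J) = C*C + 5*J = C² + 5*J)
s = 425104 (s = (2 + (25² + 5*5))² = (2 + (625 + 25))² = (2 + 650)² = 652² = 425104)
s² = 425104² = 180713410816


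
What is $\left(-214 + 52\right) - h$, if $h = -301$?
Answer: $139$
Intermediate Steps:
$\left(-214 + 52\right) - h = \left(-214 + 52\right) - -301 = -162 + 301 = 139$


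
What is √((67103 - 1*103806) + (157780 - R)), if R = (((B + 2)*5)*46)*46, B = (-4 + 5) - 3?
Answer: 3*√13453 ≈ 347.96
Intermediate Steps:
B = -2 (B = 1 - 3 = -2)
R = 0 (R = (((-2 + 2)*5)*46)*46 = ((0*5)*46)*46 = (0*46)*46 = 0*46 = 0)
√((67103 - 1*103806) + (157780 - R)) = √((67103 - 1*103806) + (157780 - 1*0)) = √((67103 - 103806) + (157780 + 0)) = √(-36703 + 157780) = √121077 = 3*√13453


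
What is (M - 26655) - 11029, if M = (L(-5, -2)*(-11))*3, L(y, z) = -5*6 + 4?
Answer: -36826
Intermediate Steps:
L(y, z) = -26 (L(y, z) = -30 + 4 = -26)
M = 858 (M = -26*(-11)*3 = 286*3 = 858)
(M - 26655) - 11029 = (858 - 26655) - 11029 = -25797 - 11029 = -36826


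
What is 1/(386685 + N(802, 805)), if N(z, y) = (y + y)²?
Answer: 1/2978785 ≈ 3.3571e-7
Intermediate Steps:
N(z, y) = 4*y² (N(z, y) = (2*y)² = 4*y²)
1/(386685 + N(802, 805)) = 1/(386685 + 4*805²) = 1/(386685 + 4*648025) = 1/(386685 + 2592100) = 1/2978785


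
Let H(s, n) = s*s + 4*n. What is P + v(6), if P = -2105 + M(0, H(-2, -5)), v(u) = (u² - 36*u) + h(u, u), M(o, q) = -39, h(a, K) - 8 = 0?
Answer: -2316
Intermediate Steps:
h(a, K) = 8 (h(a, K) = 8 + 0 = 8)
H(s, n) = s² + 4*n
v(u) = 8 + u² - 36*u (v(u) = (u² - 36*u) + 8 = 8 + u² - 36*u)
P = -2144 (P = -2105 - 39 = -2144)
P + v(6) = -2144 + (8 + 6² - 36*6) = -2144 + (8 + 36 - 216) = -2144 - 172 = -2316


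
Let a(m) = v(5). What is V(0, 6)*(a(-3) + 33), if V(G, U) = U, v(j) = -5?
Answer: 168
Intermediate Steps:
a(m) = -5
V(0, 6)*(a(-3) + 33) = 6*(-5 + 33) = 6*28 = 168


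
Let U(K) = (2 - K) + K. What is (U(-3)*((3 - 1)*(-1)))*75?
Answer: -300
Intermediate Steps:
U(K) = 2
(U(-3)*((3 - 1)*(-1)))*75 = (2*((3 - 1)*(-1)))*75 = (2*(2*(-1)))*75 = (2*(-2))*75 = -4*75 = -300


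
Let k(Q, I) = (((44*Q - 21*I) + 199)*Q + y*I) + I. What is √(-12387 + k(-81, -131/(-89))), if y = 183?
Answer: √2082847153/89 ≈ 512.79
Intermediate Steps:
k(Q, I) = 184*I + Q*(199 - 21*I + 44*Q) (k(Q, I) = (((44*Q - 21*I) + 199)*Q + 183*I) + I = (((-21*I + 44*Q) + 199)*Q + 183*I) + I = ((199 - 21*I + 44*Q)*Q + 183*I) + I = (Q*(199 - 21*I + 44*Q) + 183*I) + I = (183*I + Q*(199 - 21*I + 44*Q)) + I = 184*I + Q*(199 - 21*I + 44*Q))
√(-12387 + k(-81, -131/(-89))) = √(-12387 + (44*(-81)² + 184*(-131/(-89)) + 199*(-81) - 21*(-131/(-89))*(-81))) = √(-12387 + (44*6561 + 184*(-131*(-1/89)) - 16119 - 21*(-131*(-1/89))*(-81))) = √(-12387 + (288684 + 184*(131/89) - 16119 - 21*131/89*(-81))) = √(-12387 + (288684 + 24104/89 - 16119 + 222831/89)) = √(-12387 + 24505220/89) = √(23402777/89) = √2082847153/89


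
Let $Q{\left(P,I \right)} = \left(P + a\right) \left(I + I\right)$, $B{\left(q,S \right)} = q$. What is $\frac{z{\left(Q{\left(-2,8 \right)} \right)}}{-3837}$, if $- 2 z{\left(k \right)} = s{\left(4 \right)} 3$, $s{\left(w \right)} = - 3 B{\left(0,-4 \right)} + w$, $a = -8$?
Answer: $\frac{2}{1279} \approx 0.0015637$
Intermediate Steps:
$s{\left(w \right)} = w$ ($s{\left(w \right)} = \left(-3\right) 0 + w = 0 + w = w$)
$Q{\left(P,I \right)} = 2 I \left(-8 + P\right)$ ($Q{\left(P,I \right)} = \left(P - 8\right) \left(I + I\right) = \left(-8 + P\right) 2 I = 2 I \left(-8 + P\right)$)
$z{\left(k \right)} = -6$ ($z{\left(k \right)} = - \frac{4 \cdot 3}{2} = \left(- \frac{1}{2}\right) 12 = -6$)
$\frac{z{\left(Q{\left(-2,8 \right)} \right)}}{-3837} = - \frac{6}{-3837} = \left(-6\right) \left(- \frac{1}{3837}\right) = \frac{2}{1279}$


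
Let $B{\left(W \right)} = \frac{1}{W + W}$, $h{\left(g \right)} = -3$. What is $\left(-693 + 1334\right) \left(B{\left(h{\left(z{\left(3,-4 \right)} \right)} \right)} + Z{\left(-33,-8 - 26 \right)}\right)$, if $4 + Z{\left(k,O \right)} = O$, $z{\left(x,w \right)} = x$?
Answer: $- \frac{146789}{6} \approx -24465.0$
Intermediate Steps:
$B{\left(W \right)} = \frac{1}{2 W}$
$Z{\left(k,O \right)} = -4 + O$
$\left(-693 + 1334\right) \left(B{\left(h{\left(z{\left(3,-4 \right)} \right)} \right)} + Z{\left(-33,-8 - 26 \right)}\right) = \left(-693 + 1334\right) \left(\frac{1}{2 \left(-3\right)} - 38\right) = 641 \left(\frac{1}{2} \left(- \frac{1}{3}\right) - 38\right) = 641 \left(- \frac{1}{6} - 38\right) = 641 \left(- \frac{229}{6}\right) = - \frac{146789}{6}$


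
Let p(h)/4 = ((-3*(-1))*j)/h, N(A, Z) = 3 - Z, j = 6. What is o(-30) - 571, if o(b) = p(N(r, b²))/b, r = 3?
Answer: -853641/1495 ≈ -571.00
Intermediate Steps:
p(h) = 72/h (p(h) = 4*((-3*(-1)*6)/h) = 4*((3*6)/h) = 4*(18/h) = 72/h)
o(b) = 72/(b*(3 - b²)) (o(b) = (72/(3 - b²))/b = 72/(b*(3 - b²)))
o(-30) - 571 = -72/(-30*(-3 + (-30)²)) - 571 = -72*(-1/30)/(-3 + 900) - 571 = -72*(-1/30)/897 - 571 = -72*(-1/30)*1/897 - 571 = 4/1495 - 571 = -853641/1495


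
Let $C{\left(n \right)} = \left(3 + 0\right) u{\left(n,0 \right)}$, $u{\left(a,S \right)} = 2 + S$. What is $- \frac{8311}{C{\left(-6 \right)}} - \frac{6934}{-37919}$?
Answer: $- \frac{315103205}{227514} \approx -1385.0$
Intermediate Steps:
$C{\left(n \right)} = 6$ ($C{\left(n \right)} = \left(3 + 0\right) \left(2 + 0\right) = 3 \cdot 2 = 6$)
$- \frac{8311}{C{\left(-6 \right)}} - \frac{6934}{-37919} = - \frac{8311}{6} - \frac{6934}{-37919} = \left(-8311\right) \frac{1}{6} - - \frac{6934}{37919} = - \frac{8311}{6} + \frac{6934}{37919} = - \frac{315103205}{227514}$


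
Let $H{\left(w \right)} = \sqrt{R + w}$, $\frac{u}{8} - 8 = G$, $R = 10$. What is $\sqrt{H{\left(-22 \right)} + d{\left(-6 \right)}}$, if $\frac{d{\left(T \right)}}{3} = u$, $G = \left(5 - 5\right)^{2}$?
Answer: $\sqrt{192 + 2 i \sqrt{3}} \approx 13.857 + 0.125 i$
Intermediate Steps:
$G = 0$ ($G = 0^{2} = 0$)
$u = 64$ ($u = 64 + 8 \cdot 0 = 64 + 0 = 64$)
$d{\left(T \right)} = 192$ ($d{\left(T \right)} = 3 \cdot 64 = 192$)
$H{\left(w \right)} = \sqrt{10 + w}$
$\sqrt{H{\left(-22 \right)} + d{\left(-6 \right)}} = \sqrt{\sqrt{10 - 22} + 192} = \sqrt{\sqrt{-12} + 192} = \sqrt{2 i \sqrt{3} + 192} = \sqrt{192 + 2 i \sqrt{3}}$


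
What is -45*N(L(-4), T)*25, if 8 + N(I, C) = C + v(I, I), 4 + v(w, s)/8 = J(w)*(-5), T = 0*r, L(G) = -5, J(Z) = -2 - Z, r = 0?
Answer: 180000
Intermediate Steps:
T = 0 (T = 0*0 = 0)
v(w, s) = 48 + 40*w (v(w, s) = -32 + 8*((-2 - w)*(-5)) = -32 + 8*(10 + 5*w) = -32 + (80 + 40*w) = 48 + 40*w)
N(I, C) = 40 + C + 40*I (N(I, C) = -8 + (C + (48 + 40*I)) = -8 + (48 + C + 40*I) = 40 + C + 40*I)
-45*N(L(-4), T)*25 = -45*(40 + 0 + 40*(-5))*25 = -45*(40 + 0 - 200)*25 = -45*(-160)*25 = 7200*25 = 180000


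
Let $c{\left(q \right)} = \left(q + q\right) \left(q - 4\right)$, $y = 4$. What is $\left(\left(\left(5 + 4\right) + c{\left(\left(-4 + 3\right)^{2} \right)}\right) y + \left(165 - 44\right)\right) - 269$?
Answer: $-136$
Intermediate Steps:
$c{\left(q \right)} = 2 q \left(-4 + q\right)$
$\left(\left(\left(5 + 4\right) + c{\left(\left(-4 + 3\right)^{2} \right)}\right) y + \left(165 - 44\right)\right) - 269 = \left(\left(\left(5 + 4\right) + 2 \left(-4 + 3\right)^{2} \left(-4 + \left(-4 + 3\right)^{2}\right)\right) 4 + \left(165 - 44\right)\right) - 269 = \left(\left(9 + 2 \left(-1\right)^{2} \left(-4 + \left(-1\right)^{2}\right)\right) 4 + \left(165 - 44\right)\right) - 269 = \left(\left(9 + 2 \cdot 1 \left(-4 + 1\right)\right) 4 + 121\right) - 269 = \left(\left(9 + 2 \cdot 1 \left(-3\right)\right) 4 + 121\right) - 269 = \left(\left(9 - 6\right) 4 + 121\right) - 269 = \left(3 \cdot 4 + 121\right) - 269 = \left(12 + 121\right) - 269 = 133 - 269 = -136$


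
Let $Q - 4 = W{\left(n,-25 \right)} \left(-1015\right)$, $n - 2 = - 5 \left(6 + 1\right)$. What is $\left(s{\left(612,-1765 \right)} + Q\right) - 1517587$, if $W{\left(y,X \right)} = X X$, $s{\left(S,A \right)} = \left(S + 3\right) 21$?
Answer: $-2139043$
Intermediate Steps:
$s{\left(S,A \right)} = 63 + 21 S$ ($s{\left(S,A \right)} = \left(3 + S\right) 21 = 63 + 21 S$)
$n = -33$ ($n = 2 - 5 \left(6 + 1\right) = 2 - 35 = -33$)
$W{\left(y,X \right)} = X^{2}$
$Q = -634371$ ($Q = 4 + \left(-25\right)^{2} \left(-1015\right) = 4 + 625 \left(-1015\right) = 4 - 634375 = -634371$)
$\left(s{\left(612,-1765 \right)} + Q\right) - 1517587 = \left(\left(63 + 21 \cdot 612\right) - 634371\right) - 1517587 = \left(\left(63 + 12852\right) - 634371\right) - 1517587 = \left(12915 - 634371\right) - 1517587 = -621456 - 1517587 = -2139043$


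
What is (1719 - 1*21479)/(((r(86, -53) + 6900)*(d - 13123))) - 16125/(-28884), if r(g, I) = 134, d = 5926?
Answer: 136146313015/243702482172 ≈ 0.55866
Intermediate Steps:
(1719 - 1*21479)/(((r(86, -53) + 6900)*(d - 13123))) - 16125/(-28884) = (1719 - 1*21479)/(((134 + 6900)*(5926 - 13123))) - 16125/(-28884) = (1719 - 21479)/((7034*(-7197))) - 16125*(-1/28884) = -19760/(-50623698) + 5375/9628 = -19760*(-1/50623698) + 5375/9628 = 9880/25311849 + 5375/9628 = 136146313015/243702482172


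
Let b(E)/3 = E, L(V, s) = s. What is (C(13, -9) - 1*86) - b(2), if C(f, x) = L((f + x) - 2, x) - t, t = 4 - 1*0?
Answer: -105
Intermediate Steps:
t = 4 (t = 4 + 0 = 4)
b(E) = 3*E
C(f, x) = -4 + x (C(f, x) = x - 1*4 = x - 4 = -4 + x)
(C(13, -9) - 1*86) - b(2) = ((-4 - 9) - 1*86) - 3*2 = (-13 - 86) - 1*6 = -99 - 6 = -105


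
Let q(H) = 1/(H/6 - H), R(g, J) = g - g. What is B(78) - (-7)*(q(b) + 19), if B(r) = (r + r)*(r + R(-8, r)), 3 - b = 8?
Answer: 307567/25 ≈ 12303.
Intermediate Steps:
b = -5 (b = 3 - 1*8 = 3 - 8 = -5)
R(g, J) = 0
q(H) = -6/(5*H) (q(H) = 1/(H*(⅙) - H) = 1/(H/6 - H) = 1/(-5*H/6) = -6/(5*H))
B(r) = 2*r² (B(r) = (r + r)*(r + 0) = (2*r)*r = 2*r²)
B(78) - (-7)*(q(b) + 19) = 2*78² - (-7)*(-6/5/(-5) + 19) = 2*6084 - (-7)*(-6/5*(-⅕) + 19) = 12168 - (-7)*(6/25 + 19) = 12168 - (-7)*481/25 = 12168 - 1*(-3367/25) = 12168 + 3367/25 = 307567/25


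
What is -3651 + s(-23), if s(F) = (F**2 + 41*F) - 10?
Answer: -4075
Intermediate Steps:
s(F) = -10 + F**2 + 41*F
-3651 + s(-23) = -3651 + (-10 + (-23)**2 + 41*(-23)) = -3651 + (-10 + 529 - 943) = -3651 - 424 = -4075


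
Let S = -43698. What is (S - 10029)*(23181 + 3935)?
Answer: -1456861332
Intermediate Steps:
(S - 10029)*(23181 + 3935) = (-43698 - 10029)*(23181 + 3935) = -53727*27116 = -1456861332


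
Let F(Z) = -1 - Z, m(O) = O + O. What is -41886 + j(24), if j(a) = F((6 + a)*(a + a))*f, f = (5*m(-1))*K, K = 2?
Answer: -13066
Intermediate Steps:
m(O) = 2*O
f = -20 (f = (5*(2*(-1)))*2 = (5*(-2))*2 = -10*2 = -20)
j(a) = 20 + 40*a*(6 + a) (j(a) = (-1 - (6 + a)*(a + a))*(-20) = (-1 - (6 + a)*2*a)*(-20) = (-1 - 2*a*(6 + a))*(-20) = 20 + 40*a*(6 + a))
-41886 + j(24) = -41886 + (20 + 40*24*(6 + 24)) = -41886 + (20 + 40*24*30) = -41886 + (20 + 28800) = -41886 + 28820 = -13066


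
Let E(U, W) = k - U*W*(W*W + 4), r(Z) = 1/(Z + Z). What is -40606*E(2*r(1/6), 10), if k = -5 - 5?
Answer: 253787500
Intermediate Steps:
k = -10
r(Z) = 1/(2*Z)
E(U, W) = -10 - U*W*(4 + W²) (E(U, W) = -10 - U*W*(W*W + 4) = -10 - U*W*(W² + 4) = -10 - U*W*(4 + W²))
-40606*E(2*r(1/6), 10) = -40606*(-10 - 1*2*(1/(2*(1/6)))*10³ - 4*2*(1/(2*(1/6)))*10) = -40606*(-10 - 1*2*(1/(2*(⅙)))*1000 - 4*2*(1/(2*(⅙)))*10) = -40606*(-10 - 1*2*((½)*6)*1000 - 4*2*((½)*6)*10) = -40606*(-10 - 1*2*3*1000 - 4*2*3*10) = -40606*(-10 - 1*6*1000 - 4*6*10) = -40606*(-10 - 6000 - 240) = -40606*(-6250) = 253787500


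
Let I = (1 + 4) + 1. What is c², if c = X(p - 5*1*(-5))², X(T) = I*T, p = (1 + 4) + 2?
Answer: 1358954496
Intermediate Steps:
p = 7 (p = 5 + 2 = 7)
I = 6 (I = 5 + 1 = 6)
X(T) = 6*T
c = 36864 (c = (6*(7 - 5*1*(-5)))² = (6*(7 - 5*(-5)))² = (6*(7 + 25))² = (6*32)² = 192² = 36864)
c² = 36864² = 1358954496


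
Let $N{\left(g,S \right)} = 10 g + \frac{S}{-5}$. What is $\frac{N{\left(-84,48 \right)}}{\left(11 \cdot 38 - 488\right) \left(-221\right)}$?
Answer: $- \frac{2124}{38675} \approx -0.054919$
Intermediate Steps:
$N{\left(g,S \right)} = 10 g - \frac{S}{5}$ ($N{\left(g,S \right)} = 10 g + S \left(- \frac{1}{5}\right) = 10 g - \frac{S}{5}$)
$\frac{N{\left(-84,48 \right)}}{\left(11 \cdot 38 - 488\right) \left(-221\right)} = \frac{10 \left(-84\right) - \frac{48}{5}}{\left(11 \cdot 38 - 488\right) \left(-221\right)} = \frac{-840 - \frac{48}{5}}{\left(418 - 488\right) \left(-221\right)} = - \frac{4248}{5 \left(\left(-70\right) \left(-221\right)\right)} = - \frac{4248}{5 \cdot 15470} = \left(- \frac{4248}{5}\right) \frac{1}{15470} = - \frac{2124}{38675}$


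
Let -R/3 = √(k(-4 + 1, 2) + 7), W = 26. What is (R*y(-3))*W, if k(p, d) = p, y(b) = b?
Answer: 468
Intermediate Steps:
R = -6 (R = -3*√((-4 + 1) + 7) = -3*√(-3 + 7) = -3*√4 = -3*2 = -6)
(R*y(-3))*W = -6*(-3)*26 = 18*26 = 468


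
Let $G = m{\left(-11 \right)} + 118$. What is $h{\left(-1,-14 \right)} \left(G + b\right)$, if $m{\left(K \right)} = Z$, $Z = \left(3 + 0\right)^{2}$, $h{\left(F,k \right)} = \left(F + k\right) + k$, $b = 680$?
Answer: $-23403$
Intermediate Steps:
$h{\left(F,k \right)} = F + 2 k$
$Z = 9$ ($Z = 3^{2} = 9$)
$m{\left(K \right)} = 9$
$G = 127$ ($G = 9 + 118 = 127$)
$h{\left(-1,-14 \right)} \left(G + b\right) = \left(-1 + 2 \left(-14\right)\right) \left(127 + 680\right) = \left(-1 - 28\right) 807 = \left(-29\right) 807 = -23403$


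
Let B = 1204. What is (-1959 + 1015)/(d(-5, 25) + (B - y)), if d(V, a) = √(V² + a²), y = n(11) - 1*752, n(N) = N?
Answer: -367216/756475 + 944*√26/756475 ≈ -0.47907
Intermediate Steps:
y = -741 (y = 11 - 1*752 = 11 - 752 = -741)
(-1959 + 1015)/(d(-5, 25) + (B - y)) = (-1959 + 1015)/(√((-5)² + 25²) + (1204 - 1*(-741))) = -944/(√(25 + 625) + (1204 + 741)) = -944/(√650 + 1945) = -944/(5*√26 + 1945) = -944/(1945 + 5*√26)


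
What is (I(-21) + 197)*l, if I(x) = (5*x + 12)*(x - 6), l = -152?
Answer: -411616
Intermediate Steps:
I(x) = (-6 + x)*(12 + 5*x) (I(x) = (12 + 5*x)*(-6 + x) = (-6 + x)*(12 + 5*x))
(I(-21) + 197)*l = ((-72 - 18*(-21) + 5*(-21)²) + 197)*(-152) = ((-72 + 378 + 5*441) + 197)*(-152) = ((-72 + 378 + 2205) + 197)*(-152) = (2511 + 197)*(-152) = 2708*(-152) = -411616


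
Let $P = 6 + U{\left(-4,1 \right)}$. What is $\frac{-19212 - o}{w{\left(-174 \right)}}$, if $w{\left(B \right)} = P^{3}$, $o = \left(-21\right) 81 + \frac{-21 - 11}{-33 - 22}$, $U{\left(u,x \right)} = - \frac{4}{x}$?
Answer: $- \frac{963137}{440} \approx -2188.9$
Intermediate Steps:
$P = 2$ ($P = 6 - \frac{4}{1} = 6 - 4 = 2$)
$o = - \frac{93523}{55}$ ($o = -1701 - \frac{32}{-55} = -1701 - - \frac{32}{55} = -1701 + \frac{32}{55} = - \frac{93523}{55} \approx -1700.4$)
$w{\left(B \right)} = 8$ ($w{\left(B \right)} = 2^{3} = 8$)
$\frac{-19212 - o}{w{\left(-174 \right)}} = \frac{-19212 - - \frac{93523}{55}}{8} = \left(-19212 + \frac{93523}{55}\right) \frac{1}{8} = \left(- \frac{963137}{55}\right) \frac{1}{8} = - \frac{963137}{440}$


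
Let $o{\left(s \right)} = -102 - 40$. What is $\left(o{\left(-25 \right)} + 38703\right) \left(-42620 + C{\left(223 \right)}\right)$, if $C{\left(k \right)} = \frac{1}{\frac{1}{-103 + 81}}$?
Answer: $-1644318162$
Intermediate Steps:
$C{\left(k \right)} = -22$ ($C{\left(k \right)} = \frac{1}{\frac{1}{-22}} = \frac{1}{- \frac{1}{22}} = -22$)
$o{\left(s \right)} = -142$ ($o{\left(s \right)} = -102 - 40 = -142$)
$\left(o{\left(-25 \right)} + 38703\right) \left(-42620 + C{\left(223 \right)}\right) = \left(-142 + 38703\right) \left(-42620 - 22\right) = 38561 \left(-42642\right) = -1644318162$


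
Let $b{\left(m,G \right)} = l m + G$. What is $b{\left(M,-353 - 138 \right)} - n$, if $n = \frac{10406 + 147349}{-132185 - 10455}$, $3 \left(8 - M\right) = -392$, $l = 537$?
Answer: $\frac{2110333295}{28528} \approx 73974.0$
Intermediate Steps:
$M = \frac{416}{3}$ ($M = 8 - - \frac{392}{3} = 8 + \frac{392}{3} = \frac{416}{3} \approx 138.67$)
$b{\left(m,G \right)} = G + 537 m$ ($b{\left(m,G \right)} = 537 m + G = G + 537 m$)
$n = - \frac{31551}{28528}$ ($n = \frac{157755}{-142640} = 157755 \left(- \frac{1}{142640}\right) = - \frac{31551}{28528} \approx -1.106$)
$b{\left(M,-353 - 138 \right)} - n = \left(\left(-353 - 138\right) + 537 \cdot \frac{416}{3}\right) - - \frac{31551}{28528} = \left(-491 + 74464\right) + \frac{31551}{28528} = 73973 + \frac{31551}{28528} = \frac{2110333295}{28528}$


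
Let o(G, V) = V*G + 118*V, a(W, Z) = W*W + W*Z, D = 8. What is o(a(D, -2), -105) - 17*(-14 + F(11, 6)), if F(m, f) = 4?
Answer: -17260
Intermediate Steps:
a(W, Z) = W² + W*Z
o(G, V) = 118*V + G*V (o(G, V) = G*V + 118*V = 118*V + G*V)
o(a(D, -2), -105) - 17*(-14 + F(11, 6)) = -105*(118 + 8*(8 - 2)) - 17*(-14 + 4) = -105*(118 + 8*6) - 17*(-10) = -105*(118 + 48) - 1*(-170) = -105*166 + 170 = -17430 + 170 = -17260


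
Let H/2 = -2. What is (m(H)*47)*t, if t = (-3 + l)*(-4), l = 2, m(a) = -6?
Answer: -1128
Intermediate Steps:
H = -4 (H = 2*(-2) = -4)
t = 4 (t = (-3 + 2)*(-4) = -1*(-4) = 4)
(m(H)*47)*t = -6*47*4 = -282*4 = -1128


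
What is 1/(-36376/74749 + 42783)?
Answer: 74749/3197950091 ≈ 2.3374e-5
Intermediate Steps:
1/(-36376/74749 + 42783) = 1/(3197950091/74749) = 74749/3197950091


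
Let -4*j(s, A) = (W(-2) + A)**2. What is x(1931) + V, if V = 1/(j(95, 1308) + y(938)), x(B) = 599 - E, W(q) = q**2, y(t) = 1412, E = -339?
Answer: 402330711/428924 ≈ 938.00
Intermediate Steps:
j(s, A) = -(4 + A)**2/4 (j(s, A) = -((-2)**2 + A)**2/4 = -(4 + A)**2/4)
x(B) = 938 (x(B) = 599 - 1*(-339) = 599 + 339 = 938)
V = -1/428924 (V = 1/(-(4 + 1308)**2/4 + 1412) = 1/(-1/4*1312**2 + 1412) = 1/(-1/4*1721344 + 1412) = 1/(-430336 + 1412) = 1/(-428924) = -1/428924 ≈ -2.3314e-6)
x(1931) + V = 938 - 1/428924 = 402330711/428924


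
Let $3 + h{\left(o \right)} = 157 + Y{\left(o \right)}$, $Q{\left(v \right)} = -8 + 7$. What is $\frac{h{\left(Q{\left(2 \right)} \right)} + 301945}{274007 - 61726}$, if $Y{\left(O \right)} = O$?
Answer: $\frac{302098}{212281} \approx 1.4231$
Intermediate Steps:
$Q{\left(v \right)} = -1$
$h{\left(o \right)} = 154 + o$ ($h{\left(o \right)} = -3 + \left(157 + o\right) = 154 + o$)
$\frac{h{\left(Q{\left(2 \right)} \right)} + 301945}{274007 - 61726} = \frac{\left(154 - 1\right) + 301945}{274007 - 61726} = \frac{153 + 301945}{212281} = 302098 \cdot \frac{1}{212281} = \frac{302098}{212281}$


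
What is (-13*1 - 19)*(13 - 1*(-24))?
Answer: -1184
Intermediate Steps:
(-13*1 - 19)*(13 - 1*(-24)) = (-13 - 19)*(13 + 24) = -32*37 = -1184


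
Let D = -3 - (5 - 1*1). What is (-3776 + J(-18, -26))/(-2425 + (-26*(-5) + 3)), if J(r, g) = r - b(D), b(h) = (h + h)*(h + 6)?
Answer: 952/573 ≈ 1.6614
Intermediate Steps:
D = -7 (D = -3 - (5 - 1) = -3 - 1*4 = -3 - 4 = -7)
b(h) = 2*h*(6 + h) (b(h) = (2*h)*(6 + h) = 2*h*(6 + h))
J(r, g) = -14 + r (J(r, g) = r - 2*(-7)*(6 - 7) = r - 2*(-7)*(-1) = r - 1*14 = r - 14 = -14 + r)
(-3776 + J(-18, -26))/(-2425 + (-26*(-5) + 3)) = (-3776 + (-14 - 18))/(-2425 + (-26*(-5) + 3)) = (-3776 - 32)/(-2425 + (130 + 3)) = -3808/(-2425 + 133) = -3808/(-2292) = -3808*(-1/2292) = 952/573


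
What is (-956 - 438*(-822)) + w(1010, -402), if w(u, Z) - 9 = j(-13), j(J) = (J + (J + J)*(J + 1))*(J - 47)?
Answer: 341149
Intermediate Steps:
j(J) = (-47 + J)*(J + 2*J*(1 + J)) (j(J) = (J + (2*J)*(1 + J))*(-47 + J) = (J + 2*J*(1 + J))*(-47 + J) = (-47 + J)*(J + 2*J*(1 + J)))
w(u, Z) = -17931 (w(u, Z) = 9 - 13*(-141 - 91*(-13) + 2*(-13)²) = 9 - 13*(-141 + 1183 + 2*169) = 9 - 13*(-141 + 1183 + 338) = 9 - 13*1380 = 9 - 17940 = -17931)
(-956 - 438*(-822)) + w(1010, -402) = (-956 - 438*(-822)) - 17931 = (-956 + 360036) - 17931 = 359080 - 17931 = 341149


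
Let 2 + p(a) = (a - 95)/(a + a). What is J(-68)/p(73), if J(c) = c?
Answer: 4964/157 ≈ 31.618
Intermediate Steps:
p(a) = -2 + (-95 + a)/(2*a) (p(a) = -2 + (a - 95)/(a + a) = -2 + (-95 + a)/((2*a)) = -2 + (-95 + a)*(1/(2*a)) = -2 + (-95 + a)/(2*a))
J(-68)/p(73) = -68*146/(-95 - 3*73) = -68*146/(-95 - 219) = -68/((1/2)*(1/73)*(-314)) = -68/(-157/73) = -68*(-73/157) = 4964/157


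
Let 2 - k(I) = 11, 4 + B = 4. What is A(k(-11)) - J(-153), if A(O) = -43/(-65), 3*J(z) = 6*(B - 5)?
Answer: 693/65 ≈ 10.662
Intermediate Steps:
B = 0 (B = -4 + 4 = 0)
k(I) = -9 (k(I) = 2 - 1*11 = 2 - 11 = -9)
J(z) = -10 (J(z) = (6*(0 - 5))/3 = (6*(-5))/3 = (⅓)*(-30) = -10)
A(O) = 43/65 (A(O) = -43*(-1/65) = 43/65)
A(k(-11)) - J(-153) = 43/65 - 1*(-10) = 43/65 + 10 = 693/65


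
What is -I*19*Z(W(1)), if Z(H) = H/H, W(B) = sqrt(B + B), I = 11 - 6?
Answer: -95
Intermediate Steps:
I = 5
W(B) = sqrt(2)*sqrt(B) (W(B) = sqrt(2*B) = sqrt(2)*sqrt(B))
Z(H) = 1
-I*19*Z(W(1)) = -5*19 = -95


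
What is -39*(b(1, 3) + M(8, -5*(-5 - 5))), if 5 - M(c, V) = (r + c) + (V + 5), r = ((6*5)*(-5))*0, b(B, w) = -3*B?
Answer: 2379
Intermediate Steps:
r = 0 (r = (30*(-5))*0 = -150*0 = 0)
M(c, V) = -V - c (M(c, V) = 5 - ((0 + c) + (V + 5)) = 5 - (c + (5 + V)) = 5 - (5 + V + c) = 5 + (-5 - V - c) = -V - c)
-39*(b(1, 3) + M(8, -5*(-5 - 5))) = -39*(-3*1 + (-(-5)*(-5 - 5) - 1*8)) = -39*(-3 + (-(-5)*(-10) - 8)) = -39*(-3 + (-1*50 - 8)) = -39*(-3 + (-50 - 8)) = -39*(-3 - 58) = -39*(-61) = 2379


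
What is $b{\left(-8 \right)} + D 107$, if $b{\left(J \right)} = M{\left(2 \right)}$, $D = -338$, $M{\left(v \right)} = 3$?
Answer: $-36163$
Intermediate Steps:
$b{\left(J \right)} = 3$
$b{\left(-8 \right)} + D 107 = 3 - 36166 = -36163$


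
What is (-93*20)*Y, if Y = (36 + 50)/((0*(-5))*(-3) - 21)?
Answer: 53320/7 ≈ 7617.1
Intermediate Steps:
Y = -86/21 (Y = 86/(0*(-3) - 21) = 86/(0 - 21) = 86/(-21) = 86*(-1/21) = -86/21 ≈ -4.0952)
(-93*20)*Y = -93*20*(-86/21) = -1860*(-86/21) = 53320/7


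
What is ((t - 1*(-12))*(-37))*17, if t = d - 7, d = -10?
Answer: 3145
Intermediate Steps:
t = -17 (t = -10 - 7 = -17)
((t - 1*(-12))*(-37))*17 = ((-17 - 1*(-12))*(-37))*17 = ((-17 + 12)*(-37))*17 = -5*(-37)*17 = 185*17 = 3145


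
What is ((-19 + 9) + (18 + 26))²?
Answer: 1156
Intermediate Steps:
((-19 + 9) + (18 + 26))² = (-10 + 44)² = 34² = 1156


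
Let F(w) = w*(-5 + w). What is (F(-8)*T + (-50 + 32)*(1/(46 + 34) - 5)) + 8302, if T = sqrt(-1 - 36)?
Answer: 335671/40 + 104*I*sqrt(37) ≈ 8391.8 + 632.61*I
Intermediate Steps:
T = I*sqrt(37) (T = sqrt(-37) = I*sqrt(37) ≈ 6.0828*I)
(F(-8)*T + (-50 + 32)*(1/(46 + 34) - 5)) + 8302 = ((-8*(-5 - 8))*(I*sqrt(37)) + (-50 + 32)*(1/(46 + 34) - 5)) + 8302 = ((-8*(-13))*(I*sqrt(37)) - 18*(1/80 - 5)) + 8302 = (104*(I*sqrt(37)) - 18*(1/80 - 5)) + 8302 = (104*I*sqrt(37) - 18*(-399/80)) + 8302 = (104*I*sqrt(37) + 3591/40) + 8302 = (3591/40 + 104*I*sqrt(37)) + 8302 = 335671/40 + 104*I*sqrt(37)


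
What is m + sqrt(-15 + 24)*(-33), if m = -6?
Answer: -105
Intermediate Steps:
m + sqrt(-15 + 24)*(-33) = -6 + sqrt(-15 + 24)*(-33) = -6 + sqrt(9)*(-33) = -6 + 3*(-33) = -6 - 99 = -105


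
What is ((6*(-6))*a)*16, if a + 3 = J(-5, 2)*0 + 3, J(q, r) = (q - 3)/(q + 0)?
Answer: 0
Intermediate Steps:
J(q, r) = (-3 + q)/q
a = 0 (a = -3 + (((-3 - 5)/(-5))*0 + 3) = -3 + (-1/5*(-8)*0 + 3) = -3 + ((8/5)*0 + 3) = -3 + (0 + 3) = -3 + 3 = 0)
((6*(-6))*a)*16 = ((6*(-6))*0)*16 = -36*0*16 = 0*16 = 0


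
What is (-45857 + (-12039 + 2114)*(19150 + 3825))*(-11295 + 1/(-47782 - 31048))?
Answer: 101536252749491466/39415 ≈ 2.5761e+12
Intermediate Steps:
(-45857 + (-12039 + 2114)*(19150 + 3825))*(-11295 + 1/(-47782 - 31048)) = (-45857 - 9925*22975)*(-11295 + 1/(-78830)) = (-45857 - 228026875)*(-11295 - 1/78830) = -228072732*(-890384851/78830) = 101536252749491466/39415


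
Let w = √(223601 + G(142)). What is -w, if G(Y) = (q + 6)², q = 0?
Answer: -√223637 ≈ -472.90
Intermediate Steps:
G(Y) = 36 (G(Y) = (0 + 6)² = 6² = 36)
w = √223637 (w = √(223601 + 36) = √223637 ≈ 472.90)
-w = -√223637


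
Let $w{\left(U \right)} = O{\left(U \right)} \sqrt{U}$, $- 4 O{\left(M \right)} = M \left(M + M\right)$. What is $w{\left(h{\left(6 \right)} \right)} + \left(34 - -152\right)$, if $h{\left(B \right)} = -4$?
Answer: $186 - 16 i \approx 186.0 - 16.0 i$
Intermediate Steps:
$O{\left(M \right)} = - \frac{M^{2}}{2}$ ($O{\left(M \right)} = - \frac{M \left(M + M\right)}{4} = - \frac{M 2 M}{4} = - \frac{2 M^{2}}{4} = - \frac{M^{2}}{2}$)
$w{\left(U \right)} = - \frac{U^{\frac{5}{2}}}{2}$ ($w{\left(U \right)} = - \frac{U^{2}}{2} \sqrt{U} = - \frac{U^{\frac{5}{2}}}{2}$)
$w{\left(h{\left(6 \right)} \right)} + \left(34 - -152\right) = - \frac{\left(-4\right)^{\frac{5}{2}}}{2} + \left(34 - -152\right) = - \frac{32 i}{2} + \left(34 + 152\right) = - 16 i + 186 = 186 - 16 i$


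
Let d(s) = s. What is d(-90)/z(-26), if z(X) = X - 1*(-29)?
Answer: -30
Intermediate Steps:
z(X) = 29 + X (z(X) = X + 29 = 29 + X)
d(-90)/z(-26) = -90/(29 - 26) = -90/3 = -90*1/3 = -30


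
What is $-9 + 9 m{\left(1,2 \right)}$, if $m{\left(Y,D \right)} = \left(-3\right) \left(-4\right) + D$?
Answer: $117$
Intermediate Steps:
$m{\left(Y,D \right)} = 12 + D$
$-9 + 9 m{\left(1,2 \right)} = -9 + 9 \left(12 + 2\right) = -9 + 9 \cdot 14 = -9 + 126 = 117$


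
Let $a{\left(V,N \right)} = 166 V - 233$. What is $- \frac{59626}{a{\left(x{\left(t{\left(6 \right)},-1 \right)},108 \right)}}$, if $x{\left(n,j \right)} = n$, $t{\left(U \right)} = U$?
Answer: $- \frac{8518}{109} \approx -78.147$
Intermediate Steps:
$a{\left(V,N \right)} = -233 + 166 V$
$- \frac{59626}{a{\left(x{\left(t{\left(6 \right)},-1 \right)},108 \right)}} = - \frac{59626}{-233 + 166 \cdot 6} = - \frac{59626}{-233 + 996} = - \frac{59626}{763} = \left(-59626\right) \frac{1}{763} = - \frac{8518}{109}$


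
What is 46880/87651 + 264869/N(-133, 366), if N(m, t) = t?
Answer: 7744396933/10693422 ≈ 724.22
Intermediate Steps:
46880/87651 + 264869/N(-133, 366) = 46880/87651 + 264869/366 = 7744396933/10693422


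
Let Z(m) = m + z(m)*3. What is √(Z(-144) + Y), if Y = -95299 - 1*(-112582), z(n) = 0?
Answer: √17139 ≈ 130.92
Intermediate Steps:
Y = 17283 (Y = -95299 + 112582 = 17283)
Z(m) = m (Z(m) = m + 0*3 = m + 0 = m)
√(Z(-144) + Y) = √(-144 + 17283) = √17139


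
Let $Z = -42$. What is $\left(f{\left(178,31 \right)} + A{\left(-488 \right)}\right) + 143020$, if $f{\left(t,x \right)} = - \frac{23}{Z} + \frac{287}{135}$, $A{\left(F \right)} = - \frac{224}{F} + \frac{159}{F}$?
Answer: $\frac{65956397557}{461160} \approx 1.4302 \cdot 10^{5}$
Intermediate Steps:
$A{\left(F \right)} = - \frac{65}{F}$
$f{\left(t,x \right)} = \frac{5053}{1890}$ ($f{\left(t,x \right)} = - \frac{23}{-42} + \frac{287}{135} = \left(-23\right) \left(- \frac{1}{42}\right) + 287 \cdot \frac{1}{135} = \frac{23}{42} + \frac{287}{135} = \frac{5053}{1890}$)
$\left(f{\left(178,31 \right)} + A{\left(-488 \right)}\right) + 143020 = \left(\frac{5053}{1890} - \frac{65}{-488}\right) + 143020 = \left(\frac{5053}{1890} - - \frac{65}{488}\right) + 143020 = \left(\frac{5053}{1890} + \frac{65}{488}\right) + 143020 = \frac{1294357}{461160} + 143020 = \frac{65956397557}{461160}$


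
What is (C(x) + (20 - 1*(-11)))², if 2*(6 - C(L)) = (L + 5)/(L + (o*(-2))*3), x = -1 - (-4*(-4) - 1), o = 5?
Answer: 11512449/8464 ≈ 1360.2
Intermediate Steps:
x = -16 (x = -1 - (16 - 1) = -1 - 1*15 = -1 - 15 = -16)
C(L) = 6 - (5 + L)/(2*(-30 + L)) (C(L) = 6 - (L + 5)/(2*(L + (5*(-2))*3)) = 6 - (5 + L)/(2*(L - 10*3)) = 6 - (5 + L)/(2*(L - 30)) = 6 - (5 + L)/(2*(-30 + L)))
(C(x) + (20 - 1*(-11)))² = ((-365 + 11*(-16))/(2*(-30 - 16)) + (20 - 1*(-11)))² = ((½)*(-365 - 176)/(-46) + (20 + 11))² = ((½)*(-1/46)*(-541) + 31)² = (541/92 + 31)² = (3393/92)² = 11512449/8464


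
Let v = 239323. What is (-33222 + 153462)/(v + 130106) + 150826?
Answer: 18573206198/123143 ≈ 1.5083e+5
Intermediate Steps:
(-33222 + 153462)/(v + 130106) + 150826 = (-33222 + 153462)/(239323 + 130106) + 150826 = 120240/369429 + 150826 = 120240*(1/369429) + 150826 = 40080/123143 + 150826 = 18573206198/123143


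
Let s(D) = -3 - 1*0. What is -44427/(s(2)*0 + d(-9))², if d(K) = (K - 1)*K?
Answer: -14809/2700 ≈ -5.4848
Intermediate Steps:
d(K) = K*(-1 + K) (d(K) = (-1 + K)*K = K*(-1 + K))
s(D) = -3 (s(D) = -3 + 0 = -3)
-44427/(s(2)*0 + d(-9))² = -44427/(-3*0 - 9*(-1 - 9))² = -44427/(0 - 9*(-10))² = -44427/(0 + 90)² = -44427/(90²) = -44427/8100 = -44427*1/8100 = -14809/2700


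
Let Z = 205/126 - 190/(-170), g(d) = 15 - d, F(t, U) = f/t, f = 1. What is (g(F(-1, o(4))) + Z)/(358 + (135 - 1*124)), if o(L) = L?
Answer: 40151/790398 ≈ 0.050798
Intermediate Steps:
F(t, U) = 1/t
Z = 5879/2142 (Z = 205*(1/126) - 190*(-1/170) = 205/126 + 19/17 = 5879/2142 ≈ 2.7446)
(g(F(-1, o(4))) + Z)/(358 + (135 - 1*124)) = ((15 - 1/(-1)) + 5879/2142)/(358 + (135 - 1*124)) = ((15 - 1*(-1)) + 5879/2142)/(358 + (135 - 124)) = ((15 + 1) + 5879/2142)/(358 + 11) = (16 + 5879/2142)/369 = (40151/2142)*(1/369) = 40151/790398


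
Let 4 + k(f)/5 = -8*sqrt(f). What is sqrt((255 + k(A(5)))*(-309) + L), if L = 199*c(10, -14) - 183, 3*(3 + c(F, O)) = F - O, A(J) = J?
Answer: sqrt(-71803 + 12360*sqrt(5)) ≈ 210.16*I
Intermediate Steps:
c(F, O) = -3 - O/3 + F/3 (c(F, O) = -3 + (F - O)/3 = -3 + (-O/3 + F/3) = -3 - O/3 + F/3)
L = 812 (L = 199*(-3 - 1/3*(-14) + (1/3)*10) - 183 = 199*(-3 + 14/3 + 10/3) - 183 = 199*5 - 183 = 995 - 183 = 812)
k(f) = -20 - 40*sqrt(f) (k(f) = -20 + 5*(-8*sqrt(f)) = -20 - 40*sqrt(f))
sqrt((255 + k(A(5)))*(-309) + L) = sqrt((255 + (-20 - 40*sqrt(5)))*(-309) + 812) = sqrt((235 - 40*sqrt(5))*(-309) + 812) = sqrt((-72615 + 12360*sqrt(5)) + 812) = sqrt(-71803 + 12360*sqrt(5))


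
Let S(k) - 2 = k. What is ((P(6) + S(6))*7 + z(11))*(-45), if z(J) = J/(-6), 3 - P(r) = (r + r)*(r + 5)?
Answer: 76395/2 ≈ 38198.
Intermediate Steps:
P(r) = 3 - 2*r*(5 + r) (P(r) = 3 - (r + r)*(r + 5) = 3 - 2*r*(5 + r))
S(k) = 2 + k
z(J) = -J/6 (z(J) = J*(-1/6) = -J/6)
((P(6) + S(6))*7 + z(11))*(-45) = (((3 - 10*6 - 2*6**2) + (2 + 6))*7 - 1/6*11)*(-45) = (((3 - 60 - 2*36) + 8)*7 - 11/6)*(-45) = (((3 - 60 - 72) + 8)*7 - 11/6)*(-45) = ((-129 + 8)*7 - 11/6)*(-45) = (-121*7 - 11/6)*(-45) = (-847 - 11/6)*(-45) = -5093/6*(-45) = 76395/2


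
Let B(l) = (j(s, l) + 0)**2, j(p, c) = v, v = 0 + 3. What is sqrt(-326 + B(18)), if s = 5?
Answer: I*sqrt(317) ≈ 17.805*I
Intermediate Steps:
v = 3
j(p, c) = 3
B(l) = 9 (B(l) = (3 + 0)**2 = 3**2 = 9)
sqrt(-326 + B(18)) = sqrt(-326 + 9) = sqrt(-317) = I*sqrt(317)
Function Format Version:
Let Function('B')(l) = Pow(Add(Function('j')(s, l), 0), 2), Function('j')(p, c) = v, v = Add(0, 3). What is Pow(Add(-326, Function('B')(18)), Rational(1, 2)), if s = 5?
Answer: Mul(I, Pow(317, Rational(1, 2))) ≈ Mul(17.805, I)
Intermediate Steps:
v = 3
Function('j')(p, c) = 3
Function('B')(l) = 9 (Function('B')(l) = Pow(Add(3, 0), 2) = Pow(3, 2) = 9)
Pow(Add(-326, Function('B')(18)), Rational(1, 2)) = Pow(Add(-326, 9), Rational(1, 2)) = Pow(-317, Rational(1, 2)) = Mul(I, Pow(317, Rational(1, 2)))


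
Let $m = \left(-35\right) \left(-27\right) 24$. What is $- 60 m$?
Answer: $-1360800$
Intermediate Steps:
$m = 22680$ ($m = 945 \cdot 24 = 22680$)
$- 60 m = \left(-60\right) 22680 = -1360800$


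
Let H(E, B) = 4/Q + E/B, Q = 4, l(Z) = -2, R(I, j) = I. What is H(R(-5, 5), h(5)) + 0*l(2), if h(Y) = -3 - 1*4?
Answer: 12/7 ≈ 1.7143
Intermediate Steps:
h(Y) = -7 (h(Y) = -3 - 4 = -7)
H(E, B) = 1 + E/B (H(E, B) = 4/4 + E/B = 4*(¼) + E/B = 1 + E/B)
H(R(-5, 5), h(5)) + 0*l(2) = (-7 - 5)/(-7) + 0*(-2) = -⅐*(-12) + 0 = 12/7 + 0 = 12/7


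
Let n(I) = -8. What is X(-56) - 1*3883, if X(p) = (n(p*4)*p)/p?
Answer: -3891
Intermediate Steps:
X(p) = -8 (X(p) = (-8*p)/p = -8)
X(-56) - 1*3883 = -8 - 1*3883 = -8 - 3883 = -3891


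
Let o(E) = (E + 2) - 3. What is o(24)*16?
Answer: 368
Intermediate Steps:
o(E) = -1 + E (o(E) = (2 + E) - 3 = -1 + E)
o(24)*16 = (-1 + 24)*16 = 23*16 = 368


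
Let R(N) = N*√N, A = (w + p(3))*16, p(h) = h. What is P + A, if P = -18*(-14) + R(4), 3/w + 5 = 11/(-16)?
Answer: 27260/91 ≈ 299.56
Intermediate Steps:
w = -48/91 (w = 3/(-5 + 11/(-16)) = 3/(-5 + 11*(-1/16)) = 3/(-5 - 11/16) = 3/(-91/16) = 3*(-16/91) = -48/91 ≈ -0.52747)
A = 3600/91 (A = (-48/91 + 3)*16 = (225/91)*16 = 3600/91 ≈ 39.560)
R(N) = N^(3/2)
P = 260 (P = -18*(-14) + 4^(3/2) = 252 + 8 = 260)
P + A = 260 + 3600/91 = 27260/91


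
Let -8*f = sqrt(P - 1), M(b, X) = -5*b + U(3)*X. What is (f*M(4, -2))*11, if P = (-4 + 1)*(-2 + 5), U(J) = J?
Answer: 143*I*sqrt(10)/4 ≈ 113.05*I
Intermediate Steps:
P = -9 (P = -3*3 = -9)
M(b, X) = -5*b + 3*X
f = -I*sqrt(10)/8 (f = -sqrt(-9 - 1)/8 = -I*sqrt(10)/8 ≈ -0.39528*I)
(f*M(4, -2))*11 = ((-I*sqrt(10)/8)*(-5*4 + 3*(-2)))*11 = ((-I*sqrt(10)/8)*(-20 - 6))*11 = (-I*sqrt(10)/8*(-26))*11 = (13*I*sqrt(10)/4)*11 = 143*I*sqrt(10)/4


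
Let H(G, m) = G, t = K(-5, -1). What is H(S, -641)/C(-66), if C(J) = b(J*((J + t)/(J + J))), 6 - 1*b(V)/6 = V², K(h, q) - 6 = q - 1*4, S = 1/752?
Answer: -1/4738728 ≈ -2.1103e-7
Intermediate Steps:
S = 1/752 ≈ 0.0013298
K(h, q) = 2 + q (K(h, q) = 6 + (q - 1*4) = 6 + (q - 4) = 6 + (-4 + q) = 2 + q)
t = 1 (t = 2 - 1 = 1)
b(V) = 36 - 6*V²
C(J) = 36 - 6*(½ + J/2)² (C(J) = 36 - 6*J²*(J + 1)²/(J + J)² = 36 - 6*(1 + J)²/4 = 36 - 6*(½ + J/2)²)
H(S, -641)/C(-66) = 1/(752*(36 - 3*(1 - 66)²/2)) = 1/(752*(36 - 3/2*(-65)²)) = 1/(752*(36 - 3/2*4225)) = 1/(752*(36 - 12675/2)) = 1/(752*(-12603/2)) = (1/752)*(-2/12603) = -1/4738728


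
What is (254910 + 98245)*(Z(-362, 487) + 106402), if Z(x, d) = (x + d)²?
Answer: 43094445185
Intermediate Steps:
Z(x, d) = (d + x)²
(254910 + 98245)*(Z(-362, 487) + 106402) = (254910 + 98245)*((487 - 362)² + 106402) = 353155*(125² + 106402) = 353155*(15625 + 106402) = 353155*122027 = 43094445185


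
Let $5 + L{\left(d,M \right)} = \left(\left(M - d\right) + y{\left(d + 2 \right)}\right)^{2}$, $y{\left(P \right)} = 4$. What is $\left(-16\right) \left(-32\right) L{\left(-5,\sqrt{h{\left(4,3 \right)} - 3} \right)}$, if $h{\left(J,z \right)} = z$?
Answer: $38912$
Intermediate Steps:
$L{\left(d,M \right)} = -5 + \left(4 + M - d\right)^{2}$ ($L{\left(d,M \right)} = -5 + \left(\left(M - d\right) + 4\right)^{2} = -5 + \left(4 + M - d\right)^{2}$)
$\left(-16\right) \left(-32\right) L{\left(-5,\sqrt{h{\left(4,3 \right)} - 3} \right)} = \left(-16\right) \left(-32\right) \left(-5 + \left(4 + \sqrt{3 - 3} - -5\right)^{2}\right) = 512 \left(-5 + \left(4 + \sqrt{0} + 5\right)^{2}\right) = 512 \left(-5 + \left(4 + 0 + 5\right)^{2}\right) = 512 \left(-5 + 9^{2}\right) = 512 \left(-5 + 81\right) = 512 \cdot 76 = 38912$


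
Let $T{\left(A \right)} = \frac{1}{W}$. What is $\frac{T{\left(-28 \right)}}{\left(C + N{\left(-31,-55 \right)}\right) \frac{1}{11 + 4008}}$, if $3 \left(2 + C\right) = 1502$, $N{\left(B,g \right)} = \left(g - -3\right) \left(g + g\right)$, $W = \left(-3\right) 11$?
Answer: $- \frac{4019}{205216} \approx -0.019584$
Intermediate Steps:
$W = -33$
$N{\left(B,g \right)} = 2 g \left(3 + g\right)$ ($N{\left(B,g \right)} = \left(g + 3\right) 2 g = \left(3 + g\right) 2 g = 2 g \left(3 + g\right)$)
$C = \frac{1496}{3}$ ($C = -2 + \frac{1}{3} \cdot 1502 = -2 + \frac{1502}{3} = \frac{1496}{3} \approx 498.67$)
$T{\left(A \right)} = - \frac{1}{33}$ ($T{\left(A \right)} = \frac{1}{-33} = - \frac{1}{33}$)
$\frac{T{\left(-28 \right)}}{\left(C + N{\left(-31,-55 \right)}\right) \frac{1}{11 + 4008}} = - \frac{1}{33 \frac{\frac{1496}{3} + 2 \left(-55\right) \left(3 - 55\right)}{11 + 4008}} = - \frac{1}{33 \frac{\frac{1496}{3} + 2 \left(-55\right) \left(-52\right)}{4019}} = - \frac{1}{33 \left(\frac{1496}{3} + 5720\right) \frac{1}{4019}} = - \frac{1}{33 \cdot \frac{18656}{3} \cdot \frac{1}{4019}} = - \frac{1}{33 \cdot \frac{18656}{12057}} = \left(- \frac{1}{33}\right) \frac{12057}{18656} = - \frac{4019}{205216}$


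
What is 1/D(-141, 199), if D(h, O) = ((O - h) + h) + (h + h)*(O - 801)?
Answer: 1/169963 ≈ 5.8836e-6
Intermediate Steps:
D(h, O) = O + 2*h*(-801 + O) (D(h, O) = O + (2*h)*(-801 + O) = O + 2*h*(-801 + O))
1/D(-141, 199) = 1/(199 - 1602*(-141) + 2*199*(-141)) = 1/(199 + 225882 - 56118) = 1/169963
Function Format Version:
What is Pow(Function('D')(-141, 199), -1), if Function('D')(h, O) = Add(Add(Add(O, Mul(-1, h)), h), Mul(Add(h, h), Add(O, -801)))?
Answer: Rational(1, 169963) ≈ 5.8836e-6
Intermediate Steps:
Function('D')(h, O) = Add(O, Mul(2, h, Add(-801, O))) (Function('D')(h, O) = Add(O, Mul(Mul(2, h), Add(-801, O))) = Add(O, Mul(2, h, Add(-801, O))))
Pow(Function('D')(-141, 199), -1) = Pow(Add(199, Mul(-1602, -141), Mul(2, 199, -141)), -1) = Pow(Add(199, 225882, -56118), -1) = Pow(169963, -1) = Rational(1, 169963)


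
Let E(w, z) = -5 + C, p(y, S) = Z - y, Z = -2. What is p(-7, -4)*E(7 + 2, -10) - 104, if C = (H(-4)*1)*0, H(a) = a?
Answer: -129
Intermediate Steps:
p(y, S) = -2 - y
C = 0 (C = -4*1*0 = -4*0 = 0)
E(w, z) = -5 (E(w, z) = -5 + 0 = -5)
p(-7, -4)*E(7 + 2, -10) - 104 = (-2 - 1*(-7))*(-5) - 104 = (-2 + 7)*(-5) - 104 = 5*(-5) - 104 = -25 - 104 = -129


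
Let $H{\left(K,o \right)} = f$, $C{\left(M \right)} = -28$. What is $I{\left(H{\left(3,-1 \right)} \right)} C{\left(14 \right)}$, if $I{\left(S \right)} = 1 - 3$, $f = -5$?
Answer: $56$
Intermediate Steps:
$H{\left(K,o \right)} = -5$
$I{\left(S \right)} = -2$ ($I{\left(S \right)} = 1 - 3 = -2$)
$I{\left(H{\left(3,-1 \right)} \right)} C{\left(14 \right)} = \left(-2\right) \left(-28\right) = 56$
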